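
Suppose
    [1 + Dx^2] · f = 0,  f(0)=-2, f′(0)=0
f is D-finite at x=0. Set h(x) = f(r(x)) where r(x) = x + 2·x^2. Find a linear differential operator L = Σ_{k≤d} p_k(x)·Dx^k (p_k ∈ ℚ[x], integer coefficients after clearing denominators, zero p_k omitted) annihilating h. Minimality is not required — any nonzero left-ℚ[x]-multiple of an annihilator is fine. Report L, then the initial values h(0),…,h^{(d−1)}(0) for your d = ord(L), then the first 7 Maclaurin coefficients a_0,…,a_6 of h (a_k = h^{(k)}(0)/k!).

f: a_k = -2, 0, 1, 0, -1/12, 0, 1/360, …
f∘r: x↦r, Dx↦Dx/r' in L_f ⇒ L₀.
L = (1 + 12·x + 48·x^2 + 64·x^3) - 4·Dx + (1 + 4·x)·Dx^2  (order 2).
h: a_k = -2, 0, 1, 4, 47/12, -2/3, -719/360, …
ICs: h(0) = -2, h′(0) = 0.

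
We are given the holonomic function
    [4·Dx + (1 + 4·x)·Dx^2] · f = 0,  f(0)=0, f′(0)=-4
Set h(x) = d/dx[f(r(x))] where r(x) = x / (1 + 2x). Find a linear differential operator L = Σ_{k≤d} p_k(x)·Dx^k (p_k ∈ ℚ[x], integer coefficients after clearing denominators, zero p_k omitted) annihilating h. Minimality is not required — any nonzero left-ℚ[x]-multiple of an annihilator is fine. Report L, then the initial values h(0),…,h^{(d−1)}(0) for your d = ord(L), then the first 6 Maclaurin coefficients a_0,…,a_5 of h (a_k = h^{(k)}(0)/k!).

f: a_k = 0, -4, 8, -64/3, 64, -1024/5, …
f∘r: x↦r, Dx↦Dx/r' in L_f ⇒ L₀.
Derive L from L₀ (diff closure).
L = (8 + 24·x) + (1 + 8·x + 12·x^2)·Dx  (order 1).
h: a_k = -4, 32, -208, 1280, -7744, 46592, …
ICs: h(0) = -4.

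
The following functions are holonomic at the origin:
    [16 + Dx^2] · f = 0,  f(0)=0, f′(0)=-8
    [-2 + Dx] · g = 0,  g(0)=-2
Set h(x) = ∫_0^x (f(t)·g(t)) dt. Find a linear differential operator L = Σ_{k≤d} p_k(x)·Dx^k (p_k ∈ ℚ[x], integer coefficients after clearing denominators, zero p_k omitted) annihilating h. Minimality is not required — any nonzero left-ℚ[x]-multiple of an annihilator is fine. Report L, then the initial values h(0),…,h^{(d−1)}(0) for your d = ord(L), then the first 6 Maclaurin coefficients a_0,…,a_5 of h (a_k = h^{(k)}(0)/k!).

L = 20·Dx - 4·Dx^2 + Dx^3  (order 3).
h: a_k = 0, 0, 8, 32/3, -8/3, -64/5, …
ICs: h(0) = 0, h′(0) = 0, h′′(0) = 16.

f: a_k = 0, -8, 0, 64/3, 0, -256/15, …
g: a_k = -2, -4, -4, -8/3, -4/3, -8/15, …
L₀ := L_f ⊗_s L_g (sym. prod.), ord ≤ 2.
h=∫h₀ ⇒ L = L₀·Dx.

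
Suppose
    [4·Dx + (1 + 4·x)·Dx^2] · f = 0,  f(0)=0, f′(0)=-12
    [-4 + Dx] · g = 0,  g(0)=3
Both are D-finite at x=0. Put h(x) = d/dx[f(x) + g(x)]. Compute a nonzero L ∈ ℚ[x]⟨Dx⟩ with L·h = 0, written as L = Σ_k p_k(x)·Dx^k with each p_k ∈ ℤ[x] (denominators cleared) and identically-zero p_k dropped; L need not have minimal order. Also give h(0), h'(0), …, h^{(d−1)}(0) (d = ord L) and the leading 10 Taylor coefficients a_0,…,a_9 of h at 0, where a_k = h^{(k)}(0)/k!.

L = (-24 - 32·x) + (2 - 16·x - 32·x^2)·Dx + (1 + 6·x + 8·x^2)·Dx^2  (order 2).
h: a_k = 0, 96, -96, 896, -2944, 61952/5, -736256/15, 20647936/105, -82573312/105, 2972721152/945, …
ICs: h(0) = 0, h′(0) = 96.

f: a_k = 0, -12, 24, -64, 192, -3072/5, 2048, -49152/7, 24576, -262144/3, …
g: a_k = 3, 12, 24, 32, 32, 128/5, 256/15, 1024/105, 512/105, 2048/945, …
f+g: L₀ = lclm(L_f,L_g), ord ≤ 2+1.
h=h₀': d/dx-closure on L₀ ⇒ L.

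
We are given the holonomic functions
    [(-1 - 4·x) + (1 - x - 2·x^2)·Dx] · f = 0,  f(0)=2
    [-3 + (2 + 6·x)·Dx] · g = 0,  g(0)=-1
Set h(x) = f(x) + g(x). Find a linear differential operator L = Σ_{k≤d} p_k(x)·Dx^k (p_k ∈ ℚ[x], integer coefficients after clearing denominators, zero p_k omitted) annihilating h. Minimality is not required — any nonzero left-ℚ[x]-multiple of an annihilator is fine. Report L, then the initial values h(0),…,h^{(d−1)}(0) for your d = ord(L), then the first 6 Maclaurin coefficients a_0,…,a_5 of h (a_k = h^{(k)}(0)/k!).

L = (-45 - 207·x - 306·x^2 - 360·x^3) + (33 + 174·x + 573·x^2 + 1044·x^3 + 900·x^4)·Dx + (2 - 30·x - 138·x^2 + 38·x^3 + 504·x^4 + 360·x^5)·Dx^2  (order 2).
h: a_k = 1, 1/2, 57/8, 133/16, 3221/128, 9051/256, …
ICs: h(0) = 1, h′(0) = 1/2.

f: a_k = 2, 2, 6, 10, 22, 42, …
g: a_k = -1, -3/2, 9/8, -27/16, 405/128, -1701/256, …
L₀ := lclm(L_f,L_g); ord L₀ ≤ 1+1.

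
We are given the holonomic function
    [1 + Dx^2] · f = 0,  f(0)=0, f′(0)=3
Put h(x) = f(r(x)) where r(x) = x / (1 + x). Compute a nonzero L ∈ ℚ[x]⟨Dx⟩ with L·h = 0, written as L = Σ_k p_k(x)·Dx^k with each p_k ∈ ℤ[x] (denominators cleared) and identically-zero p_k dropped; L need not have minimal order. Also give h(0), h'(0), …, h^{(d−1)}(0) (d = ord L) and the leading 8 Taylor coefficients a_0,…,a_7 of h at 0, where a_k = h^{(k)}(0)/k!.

f: a_k = 0, 3, 0, -1/2, 0, 1/40, 0, -1/1680, …
f∘r: x↦r, Dx↦Dx/r' in L_f ⇒ L₀.
L = 1 + (2 + 6·x + 6·x^2 + 2·x^3)·Dx + (1 + 4·x + 6·x^2 + 4·x^3 + x^4)·Dx^2  (order 2).
h: a_k = 0, 3, -3, 5/2, -3/2, 1/40, 15/8, -6931/1680, …
ICs: h(0) = 0, h′(0) = 3.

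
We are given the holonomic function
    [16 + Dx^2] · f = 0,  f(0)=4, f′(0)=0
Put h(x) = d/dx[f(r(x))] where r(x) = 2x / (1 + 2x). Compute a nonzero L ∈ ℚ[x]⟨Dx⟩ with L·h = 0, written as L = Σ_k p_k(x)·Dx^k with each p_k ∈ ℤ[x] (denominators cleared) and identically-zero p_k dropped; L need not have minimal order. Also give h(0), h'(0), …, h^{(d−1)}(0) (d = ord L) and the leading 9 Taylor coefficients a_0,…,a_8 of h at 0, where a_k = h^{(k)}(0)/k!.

L = (88 + 96·x + 96·x^2) + (12 + 72·x + 144·x^2 + 96·x^3)·Dx + (1 + 8·x + 24·x^2 + 32·x^3 + 16·x^4)·Dx^2  (order 2).
h: a_k = 0, -256, 1536, -10240/3, -20480/3, 1404928/15, -2351104/5, 102957056/63, -146931712/35, …
ICs: h(0) = 0, h′(0) = -256.

f: a_k = 4, 0, -32, 0, 128/3, 0, -1024/45, 0, 2048/315, …
f∘r: x↦r, Dx↦Dx/r' in L_f ⇒ L₀.
h=h₀': d/dx-closure on L₀ ⇒ L.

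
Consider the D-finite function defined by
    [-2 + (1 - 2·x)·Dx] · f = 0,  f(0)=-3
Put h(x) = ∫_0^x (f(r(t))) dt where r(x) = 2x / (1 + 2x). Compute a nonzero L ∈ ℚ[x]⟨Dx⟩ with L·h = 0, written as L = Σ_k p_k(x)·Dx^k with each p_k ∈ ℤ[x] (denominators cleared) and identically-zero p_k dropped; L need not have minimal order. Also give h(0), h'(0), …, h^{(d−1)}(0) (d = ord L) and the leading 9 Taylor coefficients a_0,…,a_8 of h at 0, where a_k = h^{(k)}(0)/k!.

f: a_k = -3, -6, -12, -24, -48, -96, -192, -384, -768, …
L₀ from L_f via x↦r, Dx↦r'^{-1}Dx.
Integrate: L := L₀·Dx.
L = 4·Dx + (-1 + 4·x^2)·Dx^2  (order 2).
h: a_k = 0, -3, -6, -8, -12, -96/5, -32, -384/7, -96, …
ICs: h(0) = 0, h′(0) = -3.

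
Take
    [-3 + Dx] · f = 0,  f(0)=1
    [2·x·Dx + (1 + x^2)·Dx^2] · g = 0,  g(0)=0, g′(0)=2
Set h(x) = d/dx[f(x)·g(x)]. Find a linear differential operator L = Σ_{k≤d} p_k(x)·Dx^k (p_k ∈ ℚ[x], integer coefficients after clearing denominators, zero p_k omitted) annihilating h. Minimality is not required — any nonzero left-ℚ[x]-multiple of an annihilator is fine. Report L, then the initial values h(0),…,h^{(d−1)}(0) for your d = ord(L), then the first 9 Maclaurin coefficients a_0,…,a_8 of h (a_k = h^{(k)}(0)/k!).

L = (21 - 36·x + 72·x^2 - 36·x^3 + 27·x^4) + (-16 + 18·x - 42·x^2 + 18·x^3 - 18·x^4)·Dx + (3 - 2·x + 6·x^2 - 2·x^3 + 3·x^4)·Dx^2  (order 2).
h: a_k = 2, 12, 25, 28, 83/4, 27/2, 361/40, 129/35, -1271/2240, …
ICs: h(0) = 2, h′(0) = 12.

f: a_k = 1, 3, 9/2, 9/2, 27/8, 81/40, 81/80, 243/560, 729/4480, …
g: a_k = 0, 2, 0, -2/3, 0, 2/5, 0, -2/7, 0, …
L₀ := L_f ⊗_s L_g (sym. prod.), ord ≤ 2.
h₀' ⇒ L via d/dx closure of L₀.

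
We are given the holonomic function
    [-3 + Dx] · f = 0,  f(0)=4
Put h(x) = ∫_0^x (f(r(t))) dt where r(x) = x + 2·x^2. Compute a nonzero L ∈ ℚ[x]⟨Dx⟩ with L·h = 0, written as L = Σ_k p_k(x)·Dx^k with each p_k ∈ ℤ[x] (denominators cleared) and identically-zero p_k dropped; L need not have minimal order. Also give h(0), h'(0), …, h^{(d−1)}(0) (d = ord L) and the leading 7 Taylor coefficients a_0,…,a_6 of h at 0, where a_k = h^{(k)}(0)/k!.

L = (-3 - 12·x)·Dx + Dx^2  (order 2).
h: a_k = 0, 4, 6, 14, 45/2, 387/10, 1107/20, …
ICs: h(0) = 0, h′(0) = 4.

f: a_k = 4, 12, 18, 18, 27/2, 81/10, 81/20, …
Substitute x→r, Dx→(1/r')Dx; clear ⇒ L₀.
∫: right-multiply L₀ by Dx.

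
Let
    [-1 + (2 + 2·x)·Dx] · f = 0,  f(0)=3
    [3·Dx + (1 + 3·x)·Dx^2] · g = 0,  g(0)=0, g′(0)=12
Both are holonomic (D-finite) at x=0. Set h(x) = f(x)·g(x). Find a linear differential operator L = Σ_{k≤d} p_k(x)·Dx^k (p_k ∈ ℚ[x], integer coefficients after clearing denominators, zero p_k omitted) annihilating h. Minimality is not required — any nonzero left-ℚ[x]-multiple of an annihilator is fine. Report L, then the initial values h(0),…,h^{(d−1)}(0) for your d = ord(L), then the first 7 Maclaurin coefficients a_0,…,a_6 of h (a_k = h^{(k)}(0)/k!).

L = (-3 + 3·x) + (8 + 8·x)·Dx + (4 + 20·x + 28·x^2 + 12·x^3)·Dx^2  (order 2).
h: a_k = 0, 36, -36, 153/2, -180, 70947/160, -180189/160, …
ICs: h(0) = 0, h′(0) = 36.

f: a_k = 3, 3/2, -3/8, 3/16, -15/128, 21/256, -63/1024, …
g: a_k = 0, 12, -18, 36, -81, 972/5, -486, …
f·g: L₀ = L_f ⊗_s L_g, ord ≤ 1·2.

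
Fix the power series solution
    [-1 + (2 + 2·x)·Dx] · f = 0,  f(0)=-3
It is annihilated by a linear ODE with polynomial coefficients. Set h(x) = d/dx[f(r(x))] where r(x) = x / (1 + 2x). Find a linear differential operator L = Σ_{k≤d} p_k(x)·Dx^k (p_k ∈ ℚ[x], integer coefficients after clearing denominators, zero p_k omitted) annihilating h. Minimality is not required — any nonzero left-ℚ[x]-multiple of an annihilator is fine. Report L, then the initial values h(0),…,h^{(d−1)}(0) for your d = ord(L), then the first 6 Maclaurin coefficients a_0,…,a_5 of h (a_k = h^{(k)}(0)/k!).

L = (-9 - 24·x) + (-2 - 10·x - 12·x^2)·Dx  (order 1).
h: a_k = -3/2, 27/4, -369/16, 2271/32, -53145/256, 302805/512, …
ICs: h(0) = -3/2.

f: a_k = -3, -3/2, 3/8, -3/16, 15/128, -21/256, …
Substitute x→r, Dx→(1/r')Dx; clear ⇒ L₀.
h₀' ⇒ L via d/dx closure of L₀.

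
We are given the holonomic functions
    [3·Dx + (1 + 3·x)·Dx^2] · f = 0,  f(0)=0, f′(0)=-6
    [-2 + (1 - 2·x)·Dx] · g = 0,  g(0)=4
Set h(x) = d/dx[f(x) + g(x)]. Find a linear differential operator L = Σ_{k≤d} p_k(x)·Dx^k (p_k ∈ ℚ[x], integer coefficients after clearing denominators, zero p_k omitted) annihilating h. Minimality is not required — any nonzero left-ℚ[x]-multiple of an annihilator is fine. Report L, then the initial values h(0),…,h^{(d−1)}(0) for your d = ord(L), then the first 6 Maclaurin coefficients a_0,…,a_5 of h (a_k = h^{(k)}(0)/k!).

L = (-144 - 72·x) + (-6 - 216·x - 144·x^2)·Dx + (7 + 13·x - 36·x^2 - 36·x^3)·Dx^2  (order 2).
h: a_k = 2, 50, 42, 418, 154, 2994, …
ICs: h(0) = 2, h′(0) = 50.

f: a_k = 0, -6, 9, -18, 81/2, -486/5, …
g: a_k = 4, 8, 16, 32, 64, 128, …
Sum ⇒ L₀ = lclm(L_f,L_g) in ℚ(x)⟨Dx⟩.
h₀' ⇒ L via d/dx closure of L₀.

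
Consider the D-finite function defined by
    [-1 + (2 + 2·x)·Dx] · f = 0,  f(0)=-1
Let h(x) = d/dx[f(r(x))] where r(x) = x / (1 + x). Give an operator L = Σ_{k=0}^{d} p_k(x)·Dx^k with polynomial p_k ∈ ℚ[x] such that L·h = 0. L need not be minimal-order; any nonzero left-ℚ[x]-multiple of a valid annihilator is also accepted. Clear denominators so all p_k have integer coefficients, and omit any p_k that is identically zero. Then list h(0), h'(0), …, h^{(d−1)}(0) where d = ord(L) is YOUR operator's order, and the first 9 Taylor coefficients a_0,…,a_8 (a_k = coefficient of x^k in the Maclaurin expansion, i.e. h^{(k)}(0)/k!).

L = (-5 - 8·x) + (-2 - 6·x - 4·x^2)·Dx  (order 1).
h: a_k = -1/2, 5/4, -39/16, 141/32, -1995/256, 7059/512, -50435/2048, 182461/4096, -5347827/65536, …
ICs: h(0) = -1/2.

f: a_k = -1, -1/2, 1/8, -1/16, 5/128, -7/256, 21/1024, -33/2048, 429/32768, …
Substitute x→r, Dx→(1/r')Dx; clear ⇒ L₀.
h₀' ⇒ L via d/dx closure of L₀.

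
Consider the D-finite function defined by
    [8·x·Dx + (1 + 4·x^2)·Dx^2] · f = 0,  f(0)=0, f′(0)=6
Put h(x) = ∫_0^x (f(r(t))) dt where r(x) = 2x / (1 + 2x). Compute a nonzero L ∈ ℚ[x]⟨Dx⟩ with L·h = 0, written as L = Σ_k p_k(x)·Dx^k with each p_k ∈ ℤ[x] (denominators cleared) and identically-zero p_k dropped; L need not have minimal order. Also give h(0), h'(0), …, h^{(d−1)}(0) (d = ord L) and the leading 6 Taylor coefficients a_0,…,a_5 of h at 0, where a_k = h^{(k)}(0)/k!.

L = (4 + 40·x)·Dx^2 + (1 + 4·x + 20·x^2)·Dx^3  (order 3).
h: a_k = 0, 0, 6, -8, -4, 288/5, …
ICs: h(0) = 0, h′(0) = 0, h′′(0) = 12.

f: a_k = 0, 6, 0, -8, 0, 96/5, …
Substitute x→r, Dx→(1/r')Dx; clear ⇒ L₀.
∫: right-multiply L₀ by Dx.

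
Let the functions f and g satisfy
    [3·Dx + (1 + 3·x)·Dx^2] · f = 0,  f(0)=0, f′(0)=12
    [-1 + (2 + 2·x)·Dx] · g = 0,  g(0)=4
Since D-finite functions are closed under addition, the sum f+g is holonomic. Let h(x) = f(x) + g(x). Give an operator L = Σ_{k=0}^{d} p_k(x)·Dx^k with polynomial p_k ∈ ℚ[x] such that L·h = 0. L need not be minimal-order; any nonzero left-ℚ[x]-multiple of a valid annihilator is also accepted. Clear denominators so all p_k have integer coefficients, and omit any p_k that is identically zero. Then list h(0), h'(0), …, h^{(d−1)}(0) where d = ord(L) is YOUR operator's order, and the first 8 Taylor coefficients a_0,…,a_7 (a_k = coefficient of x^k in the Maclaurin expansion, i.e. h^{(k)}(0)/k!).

L = (27 + 9·x)·Dx + (69 + 126·x + 45·x^2)·Dx^2 + (10 + 46·x + 54·x^2 + 18·x^3)·Dx^3  (order 3).
h: a_k = 4, 14, -37/2, 145/4, -2597/32, 62243/320, -124437/256, 4479207/3584, …
ICs: h(0) = 4, h′(0) = 14, h′′(0) = -37.

f: a_k = 0, 12, -18, 36, -81, 972/5, -486, 8748/7, …
g: a_k = 4, 2, -1/2, 1/4, -5/32, 7/64, -21/256, 33/512, …
L₀ := lclm(L_f,L_g); ord L₀ ≤ 2+1.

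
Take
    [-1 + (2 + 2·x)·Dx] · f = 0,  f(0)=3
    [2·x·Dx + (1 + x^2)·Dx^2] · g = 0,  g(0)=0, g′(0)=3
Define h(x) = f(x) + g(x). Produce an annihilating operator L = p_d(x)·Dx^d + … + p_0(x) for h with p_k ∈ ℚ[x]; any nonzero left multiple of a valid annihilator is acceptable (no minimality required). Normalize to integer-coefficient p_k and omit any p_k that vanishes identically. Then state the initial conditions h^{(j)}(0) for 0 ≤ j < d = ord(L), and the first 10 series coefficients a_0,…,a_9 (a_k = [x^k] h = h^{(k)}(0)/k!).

L = (-4 - 10·x + 12·x^2 + 6·x^3)·Dx + (-11 - 16·x + 10·x^2 + 48·x^3 + 21·x^4)·Dx^2 + (-2 + 6·x + 12·x^2 + 12·x^3 + 14·x^4 + 6·x^5)·Dx^3  (order 3).
h: a_k = 3, 9/2, -3/8, -13/16, -15/128, 873/1280, -63/1024, -5451/14336, -1287/32768, 71971/196608, …
ICs: h(0) = 3, h′(0) = 9/2, h′′(0) = -3/4.

f: a_k = 3, 3/2, -3/8, 3/16, -15/128, 21/256, -63/1024, 99/2048, -1287/32768, 2145/65536, …
g: a_k = 0, 3, 0, -1, 0, 3/5, 0, -3/7, 0, 1/3, …
h₀=f+g: left-lcm gives L₀, ord ≤ 3.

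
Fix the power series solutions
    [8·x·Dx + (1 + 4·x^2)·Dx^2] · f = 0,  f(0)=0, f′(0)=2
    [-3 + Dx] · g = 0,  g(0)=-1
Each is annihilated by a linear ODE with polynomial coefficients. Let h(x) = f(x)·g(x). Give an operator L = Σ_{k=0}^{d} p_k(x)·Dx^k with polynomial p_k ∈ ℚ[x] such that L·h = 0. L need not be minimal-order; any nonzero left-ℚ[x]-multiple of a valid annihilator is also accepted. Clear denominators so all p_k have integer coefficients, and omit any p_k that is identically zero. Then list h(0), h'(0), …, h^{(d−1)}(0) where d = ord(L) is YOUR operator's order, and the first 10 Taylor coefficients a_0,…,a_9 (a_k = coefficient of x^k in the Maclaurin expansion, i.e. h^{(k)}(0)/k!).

L = (9 - 24·x + 36·x^2) + (-6 + 8·x - 24·x^2)·Dx + (1 + 4·x^2)·Dx^2  (order 2).
h: a_k = 0, -2, -6, -19/3, -1, -23/20, -45/4, -991/280, 1713/56, 24883/4032, …
ICs: h(0) = 0, h′(0) = -2.

f: a_k = 0, 2, 0, -8/3, 0, 32/5, 0, -128/7, 0, 512/9, …
g: a_k = -1, -3, -9/2, -9/2, -27/8, -81/40, -81/80, -243/560, -729/4480, -243/4480, …
f·g: L₀ = L_f ⊗_s L_g, ord ≤ 2·1.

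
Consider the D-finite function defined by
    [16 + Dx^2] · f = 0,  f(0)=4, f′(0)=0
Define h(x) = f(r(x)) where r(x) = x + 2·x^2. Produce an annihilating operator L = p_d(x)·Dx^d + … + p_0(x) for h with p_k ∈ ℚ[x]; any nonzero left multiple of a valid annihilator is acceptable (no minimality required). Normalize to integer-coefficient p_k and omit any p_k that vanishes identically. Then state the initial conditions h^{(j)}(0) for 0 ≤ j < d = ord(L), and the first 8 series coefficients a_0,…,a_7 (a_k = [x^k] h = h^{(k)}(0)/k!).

L = (16 + 192·x + 768·x^2 + 1024·x^3) - 4·Dx + (1 + 4·x)·Dx^2  (order 2).
h: a_k = 4, 0, -32, -128, -256/3, 1024/3, 45056/45, 16384/15, …
ICs: h(0) = 4, h′(0) = 0.

f: a_k = 4, 0, -32, 0, 128/3, 0, -1024/45, 0, …
Change of var in L_f (x↦r) gives L₀.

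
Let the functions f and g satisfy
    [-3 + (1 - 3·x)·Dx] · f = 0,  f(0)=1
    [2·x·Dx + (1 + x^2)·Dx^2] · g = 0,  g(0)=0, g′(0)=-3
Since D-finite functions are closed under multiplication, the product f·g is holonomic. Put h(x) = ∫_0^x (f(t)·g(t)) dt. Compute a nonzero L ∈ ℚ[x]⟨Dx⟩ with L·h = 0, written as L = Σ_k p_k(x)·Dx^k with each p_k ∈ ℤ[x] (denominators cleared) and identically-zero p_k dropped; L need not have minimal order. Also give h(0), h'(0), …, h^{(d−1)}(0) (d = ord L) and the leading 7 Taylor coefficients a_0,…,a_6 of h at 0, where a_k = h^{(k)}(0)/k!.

f: a_k = 1, 3, 9, 27, 81, 243, 729, …
g: a_k = 0, -3, 0, 1, 0, -3/5, 0, …
f·g: L₀ = L_f ⊗_s L_g, ord ≤ 1·2.
h=∫h₀ ⇒ L = L₀·Dx.
L = 6·x·Dx + (6 - 2·x + 12·x^2)·Dx^2 + (-1 + 3·x - x^2 + 3·x^3)·Dx^3  (order 3).
h: a_k = 0, 0, -3/2, -3, -13/2, -78/5, -391/10, …
ICs: h(0) = 0, h′(0) = 0, h′′(0) = -3.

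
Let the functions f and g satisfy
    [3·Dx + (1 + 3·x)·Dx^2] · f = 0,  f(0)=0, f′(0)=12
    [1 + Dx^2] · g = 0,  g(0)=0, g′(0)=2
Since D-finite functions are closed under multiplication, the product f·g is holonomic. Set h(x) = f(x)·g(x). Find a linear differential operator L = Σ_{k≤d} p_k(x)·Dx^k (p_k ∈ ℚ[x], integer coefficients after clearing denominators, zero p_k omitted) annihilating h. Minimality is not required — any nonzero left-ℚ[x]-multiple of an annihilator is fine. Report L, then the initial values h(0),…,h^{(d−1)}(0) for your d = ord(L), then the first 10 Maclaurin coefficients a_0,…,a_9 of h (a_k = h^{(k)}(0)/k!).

f: a_k = 0, 12, -18, 36, -81, 972/5, -486, 8748/7, -6561/2, 8748, …
g: a_k = 0, 2, 0, -1/3, 0, 1/60, 0, -1/2520, 0, 1/181440, …
L₀ := L_f ⊗_s L_g (sym. prod.), ord ≤ 4.
L = (-203 - 222·x - 189·x^2 + 432·x^3 + 324·x^4) + (-84 - 108·x + 648·x^2 + 648·x^3)·Dx + (-208 - 228·x - 54·x^2 + 864·x^3 + 648·x^4)·Dx^2 + (-84 - 108·x + 648·x^2 + 648·x^3)·Dx^3 + (-5 - 6·x + 135·x^2 + 432·x^3 + 324·x^4)·Dx^4  (order 4).
h: a_k = 0, 0, 24, -36, 68, -156, 377, -9453/10, 511397/210, -224012/35, …
ICs: h(0) = 0, h′(0) = 0, h′′(0) = 48, h′′′(0) = -216.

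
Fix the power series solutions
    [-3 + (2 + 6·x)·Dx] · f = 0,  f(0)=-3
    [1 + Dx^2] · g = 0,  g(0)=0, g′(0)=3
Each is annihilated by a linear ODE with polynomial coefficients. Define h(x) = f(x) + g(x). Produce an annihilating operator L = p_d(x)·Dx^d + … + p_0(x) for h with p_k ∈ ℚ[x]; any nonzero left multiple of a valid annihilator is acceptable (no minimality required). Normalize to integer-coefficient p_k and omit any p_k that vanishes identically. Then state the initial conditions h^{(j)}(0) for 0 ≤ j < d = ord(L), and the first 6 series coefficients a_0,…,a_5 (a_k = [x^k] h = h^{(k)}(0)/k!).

L = (-93 - 72·x - 108·x^2) + (-10 + 18·x + 216·x^2 + 216·x^3)·Dx + (-93 - 72·x - 108·x^2)·Dx^2 + (-10 + 18·x + 216·x^2 + 216·x^3)·Dx^3  (order 3).
h: a_k = -3, -3/2, 27/8, -89/16, 1215/128, -25483/1280, …
ICs: h(0) = -3, h′(0) = -3/2, h′′(0) = 27/4.

f: a_k = -3, -9/2, 27/8, -81/16, 1215/128, -5103/256, …
g: a_k = 0, 3, 0, -1/2, 0, 1/40, …
h₀=f+g: left-lcm gives L₀, ord ≤ 3.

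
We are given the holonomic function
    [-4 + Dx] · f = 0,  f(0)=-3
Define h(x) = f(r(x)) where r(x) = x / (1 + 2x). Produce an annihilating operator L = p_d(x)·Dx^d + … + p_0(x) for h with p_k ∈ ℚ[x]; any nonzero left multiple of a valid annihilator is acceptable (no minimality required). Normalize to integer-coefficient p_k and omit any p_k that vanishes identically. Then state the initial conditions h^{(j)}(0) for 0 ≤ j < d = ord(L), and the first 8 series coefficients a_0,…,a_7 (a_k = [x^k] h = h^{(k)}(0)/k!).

f: a_k = -3, -12, -24, -32, -32, -128/5, -256/15, -1024/105, …
h₀=f(r): pull back L_f along r ⇒ L₀.
L = -4 + (1 + 4·x + 4·x^2)·Dx  (order 1).
h: a_k = -3, -12, 0, 16, -32, 192/5, -256/15, -1280/21, …
ICs: h(0) = -3.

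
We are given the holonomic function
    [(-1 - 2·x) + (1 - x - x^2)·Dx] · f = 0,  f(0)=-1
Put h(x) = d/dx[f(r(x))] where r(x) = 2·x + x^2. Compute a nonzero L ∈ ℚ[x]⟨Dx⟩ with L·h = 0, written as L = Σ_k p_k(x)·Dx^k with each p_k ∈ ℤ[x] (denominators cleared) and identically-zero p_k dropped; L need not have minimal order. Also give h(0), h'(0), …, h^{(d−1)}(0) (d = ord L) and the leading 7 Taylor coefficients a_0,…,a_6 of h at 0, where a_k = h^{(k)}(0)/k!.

L = (9 + 42·x + 105·x^2 + 164·x^3 + 141·x^4 + 60·x^5 + 10·x^6) + (-1 - 3·x + 9·x^2 + 39·x^3 + 55·x^4 + 39·x^5 + 14·x^6 + 2·x^7)·Dx  (order 1).
h: a_k = -2, -18, -96, -472, -2170, -9570, -41048, …
ICs: h(0) = -2.

f: a_k = -1, -1, -2, -3, -5, -8, -13, …
Substitute x→r, Dx→(1/r')Dx; clear ⇒ L₀.
h=h₀': d/dx-closure on L₀ ⇒ L.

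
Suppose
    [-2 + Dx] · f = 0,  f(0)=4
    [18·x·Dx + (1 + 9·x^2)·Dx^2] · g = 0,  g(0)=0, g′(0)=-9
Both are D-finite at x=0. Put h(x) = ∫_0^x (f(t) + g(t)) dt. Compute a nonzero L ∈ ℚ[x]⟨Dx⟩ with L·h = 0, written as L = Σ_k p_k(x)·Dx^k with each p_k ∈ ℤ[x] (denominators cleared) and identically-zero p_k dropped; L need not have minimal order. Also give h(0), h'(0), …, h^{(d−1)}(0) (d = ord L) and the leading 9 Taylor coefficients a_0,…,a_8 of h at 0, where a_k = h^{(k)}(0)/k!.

L = (18 - 36·x - 486·x^2 - 324·x^3)·Dx^2 + (-11 + 207·x^2 - 162·x^4)·Dx^3 + (1 + 9·x + 18·x^2 + 81·x^3 + 81·x^4)·Dx^4  (order 4).
h: a_k = 0, 4, -1/2, 8/3, 97/12, 8/15, -2171/90, 16/315, 295277/2520, …
ICs: h(0) = 0, h′(0) = 4, h′′(0) = -1, h′′′(0) = 16.

f: a_k = 4, 8, 8, 16/3, 8/3, 16/15, 16/45, 32/315, 8/315, …
g: a_k = 0, -9, 0, 27, 0, -729/5, 0, 6561/7, 0, …
h₀=f+g: left-lcm gives L₀, ord ≤ 3.
Integrate: L := L₀·Dx.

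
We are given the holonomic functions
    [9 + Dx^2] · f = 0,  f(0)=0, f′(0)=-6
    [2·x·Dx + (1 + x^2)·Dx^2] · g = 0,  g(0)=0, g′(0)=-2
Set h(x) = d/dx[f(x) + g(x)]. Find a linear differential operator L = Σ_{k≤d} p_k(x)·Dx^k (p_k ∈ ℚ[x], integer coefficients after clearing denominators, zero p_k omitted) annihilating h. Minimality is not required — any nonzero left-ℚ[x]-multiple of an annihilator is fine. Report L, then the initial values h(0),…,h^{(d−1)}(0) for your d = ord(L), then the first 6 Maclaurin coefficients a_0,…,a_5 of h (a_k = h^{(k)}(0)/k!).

L = (-54·x + 540·x^3 + 162·x^5) + (63 + 279·x^2 + 297·x^4 + 81·x^6)·Dx + (-6·x + 60·x^3 + 18·x^5)·Dx^2 + (7 + 31·x^2 + 33·x^4 + 9·x^6)·Dx^3  (order 3).
h: a_k = -8, 0, 29, 0, -89/4, 0, …
ICs: h(0) = -8, h′(0) = 0, h′′(0) = 58.

f: a_k = 0, -6, 0, 9, 0, -81/20, …
g: a_k = 0, -2, 0, 2/3, 0, -2/5, …
f+g: L₀ = lclm(L_f,L_g), ord ≤ 2+2.
h₀' ⇒ L via d/dx closure of L₀.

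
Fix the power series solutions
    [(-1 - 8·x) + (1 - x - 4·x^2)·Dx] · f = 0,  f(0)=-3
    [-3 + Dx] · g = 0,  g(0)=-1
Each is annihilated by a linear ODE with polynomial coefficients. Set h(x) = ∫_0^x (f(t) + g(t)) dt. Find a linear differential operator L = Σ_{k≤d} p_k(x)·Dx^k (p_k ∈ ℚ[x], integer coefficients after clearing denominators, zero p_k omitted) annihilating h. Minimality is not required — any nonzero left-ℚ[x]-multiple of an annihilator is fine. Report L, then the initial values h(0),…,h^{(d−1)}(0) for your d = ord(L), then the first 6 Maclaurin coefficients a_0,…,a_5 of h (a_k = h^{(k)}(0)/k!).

f: a_k = -3, -3, -15, -27, -87, -195, …
g: a_k = -1, -3, -9/2, -9/2, -27/8, -81/40, …
Weyl lclm of L_f,L_g ⇒ L₀ (ord ≤ 2).
Integrate: L := L₀·Dx.
L = (-21 - 9·x - 396·x^2 - 288·x^3)·Dx + (1 + 42·x + 159·x^2 - 72·x^3 - 144·x^4)·Dx^2 + (2 - 13·x - 9·x^2 + 56·x^3 + 48·x^4)·Dx^3  (order 3).
h: a_k = 0, -4, -3, -13/2, -63/8, -723/40, …
ICs: h(0) = 0, h′(0) = -4, h′′(0) = -6.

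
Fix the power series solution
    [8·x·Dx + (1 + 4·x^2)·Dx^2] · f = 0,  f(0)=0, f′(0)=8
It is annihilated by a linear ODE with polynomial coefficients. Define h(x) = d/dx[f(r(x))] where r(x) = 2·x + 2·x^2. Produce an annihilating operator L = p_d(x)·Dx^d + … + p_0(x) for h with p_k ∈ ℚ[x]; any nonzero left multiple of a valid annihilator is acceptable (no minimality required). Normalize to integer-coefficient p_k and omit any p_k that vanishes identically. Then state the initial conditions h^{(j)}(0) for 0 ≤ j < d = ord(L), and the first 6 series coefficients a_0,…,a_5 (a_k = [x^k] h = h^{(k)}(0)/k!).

L = (-2 + 32·x + 128·x^2 + 192·x^3 + 96·x^4) + (1 + 2·x + 16·x^2 + 64·x^3 + 80·x^4 + 32·x^5)·Dx  (order 1).
h: a_k = 16, 32, -256, -1024, 2816, 24064, …
ICs: h(0) = 16.

f: a_k = 0, 8, 0, -32/3, 0, 128/5, …
Substitute x→r, Dx→(1/r')Dx; clear ⇒ L₀.
h=h₀': d/dx-closure on L₀ ⇒ L.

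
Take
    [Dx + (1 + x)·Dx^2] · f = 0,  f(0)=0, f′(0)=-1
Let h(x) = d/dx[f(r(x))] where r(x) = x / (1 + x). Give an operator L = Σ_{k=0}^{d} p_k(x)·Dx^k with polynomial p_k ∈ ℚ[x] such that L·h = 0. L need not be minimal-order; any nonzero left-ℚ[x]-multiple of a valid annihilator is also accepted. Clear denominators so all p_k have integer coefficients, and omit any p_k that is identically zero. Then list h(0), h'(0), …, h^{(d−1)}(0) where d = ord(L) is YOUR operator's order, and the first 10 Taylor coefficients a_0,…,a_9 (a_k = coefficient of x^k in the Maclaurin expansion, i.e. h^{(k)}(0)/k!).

f: a_k = 0, -1, 1/2, -1/3, 1/4, -1/5, 1/6, -1/7, 1/8, -1/9, …
Change of var in L_f (x↦r) gives L₀.
Differentiate: ansatz ord ≤ ord L₀ ⇒ L.
L = (3 + 4·x) + (1 + 3·x + 2·x^2)·Dx  (order 1).
h: a_k = -1, 3, -7, 15, -31, 63, -127, 255, -511, 1023, …
ICs: h(0) = -1.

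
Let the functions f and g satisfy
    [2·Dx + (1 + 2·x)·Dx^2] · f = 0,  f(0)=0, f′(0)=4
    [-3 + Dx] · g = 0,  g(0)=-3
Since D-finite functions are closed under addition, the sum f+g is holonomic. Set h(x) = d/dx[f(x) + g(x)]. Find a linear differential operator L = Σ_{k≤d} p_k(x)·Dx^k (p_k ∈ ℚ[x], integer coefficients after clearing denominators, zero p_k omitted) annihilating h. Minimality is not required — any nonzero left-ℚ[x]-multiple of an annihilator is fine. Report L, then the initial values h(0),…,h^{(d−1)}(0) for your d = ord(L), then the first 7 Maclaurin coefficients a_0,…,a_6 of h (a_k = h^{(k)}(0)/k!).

L = (-42 - 36·x) + (-1 - 36·x - 36·x^2)·Dx + (5 + 16·x + 12·x^2)·Dx^2  (order 2).
h: a_k = -5, -35, -49/2, -145/2, 269/8, -5849/40, 19751/80, …
ICs: h(0) = -5, h′(0) = -35.

f: a_k = 0, 4, -4, 16/3, -8, 64/5, -64/3, …
g: a_k = -3, -9, -27/2, -27/2, -81/8, -243/40, -243/80, …
Sum ⇒ L₀ = lclm(L_f,L_g) in ℚ(x)⟨Dx⟩.
h₀' ⇒ L via d/dx closure of L₀.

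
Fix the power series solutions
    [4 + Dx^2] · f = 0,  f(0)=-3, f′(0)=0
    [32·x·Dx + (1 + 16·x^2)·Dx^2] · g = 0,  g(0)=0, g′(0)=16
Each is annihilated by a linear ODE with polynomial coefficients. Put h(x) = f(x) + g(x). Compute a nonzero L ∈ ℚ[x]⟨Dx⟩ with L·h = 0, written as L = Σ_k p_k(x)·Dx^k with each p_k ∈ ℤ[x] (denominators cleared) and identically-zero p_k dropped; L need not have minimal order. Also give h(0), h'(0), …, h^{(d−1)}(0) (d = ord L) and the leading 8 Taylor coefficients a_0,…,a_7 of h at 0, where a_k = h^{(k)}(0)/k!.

f: a_k = -3, 0, 6, 0, -2, 0, 4/15, 0, …
g: a_k = 0, 16, 0, -256/3, 0, 4096/5, 0, -65536/7, …
Weyl lclm of L_f,L_g ⇒ L₀ (ord ≤ 4).
L = (-6016·x + 102400·x^3 + 32768·x^5)·Dx + (-28 + 1216·x^2 + 27648·x^4 + 16384·x^6)·Dx^2 + (-1504·x + 25600·x^3 + 8192·x^5)·Dx^3 + (-7 + 304·x^2 + 6912·x^4 + 4096·x^6)·Dx^4  (order 4).
h: a_k = -3, 16, 6, -256/3, -2, 4096/5, 4/15, -65536/7, …
ICs: h(0) = -3, h′(0) = 16, h′′(0) = 12, h′′′(0) = -512.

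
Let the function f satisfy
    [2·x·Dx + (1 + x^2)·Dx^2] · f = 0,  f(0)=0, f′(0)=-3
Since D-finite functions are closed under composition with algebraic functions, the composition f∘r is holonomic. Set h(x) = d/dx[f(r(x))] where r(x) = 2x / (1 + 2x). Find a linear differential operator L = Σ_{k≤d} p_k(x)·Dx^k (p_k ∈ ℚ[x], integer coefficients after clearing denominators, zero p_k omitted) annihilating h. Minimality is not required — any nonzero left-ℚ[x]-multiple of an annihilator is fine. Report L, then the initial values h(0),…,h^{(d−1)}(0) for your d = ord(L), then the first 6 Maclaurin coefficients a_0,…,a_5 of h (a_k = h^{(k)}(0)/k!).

L = (4 + 16·x) + (1 + 4·x + 8·x^2)·Dx  (order 1).
h: a_k = -6, 24, -48, 0, 384, -1536, …
ICs: h(0) = -6.

f: a_k = 0, -3, 0, 1, 0, -3/5, …
h₀=f(r): pull back L_f along r ⇒ L₀.
Differentiate: ansatz ord ≤ ord L₀ ⇒ L.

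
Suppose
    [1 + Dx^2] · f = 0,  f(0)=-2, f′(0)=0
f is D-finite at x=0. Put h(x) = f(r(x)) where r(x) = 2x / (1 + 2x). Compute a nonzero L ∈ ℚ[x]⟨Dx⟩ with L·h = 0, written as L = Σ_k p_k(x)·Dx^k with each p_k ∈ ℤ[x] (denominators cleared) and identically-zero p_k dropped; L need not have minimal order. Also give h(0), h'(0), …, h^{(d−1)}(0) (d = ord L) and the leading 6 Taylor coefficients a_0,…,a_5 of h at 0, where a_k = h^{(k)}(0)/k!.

L = 4 + (4 + 24·x + 48·x^2 + 32·x^3)·Dx + (1 + 8·x + 24·x^2 + 32·x^3 + 16·x^4)·Dx^2  (order 2).
h: a_k = -2, 0, 4, -16, 140/3, -352/3, …
ICs: h(0) = -2, h′(0) = 0.

f: a_k = -2, 0, 1, 0, -1/12, 0, …
h₀=f(r): pull back L_f along r ⇒ L₀.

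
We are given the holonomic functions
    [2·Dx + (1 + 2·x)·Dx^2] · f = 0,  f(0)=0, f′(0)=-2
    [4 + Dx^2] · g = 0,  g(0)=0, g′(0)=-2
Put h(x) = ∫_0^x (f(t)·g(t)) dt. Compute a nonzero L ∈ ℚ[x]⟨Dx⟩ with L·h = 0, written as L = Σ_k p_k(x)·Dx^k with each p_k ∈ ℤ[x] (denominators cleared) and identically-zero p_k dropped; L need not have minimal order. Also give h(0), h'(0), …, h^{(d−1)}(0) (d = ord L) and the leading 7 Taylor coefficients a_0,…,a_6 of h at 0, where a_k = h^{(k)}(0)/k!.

f: a_k = 0, -2, 2, -8/3, 4, -32/5, 32/3, …
g: a_k = 0, -2, 0, 4/3, 0, -4/15, 0, …
L₀ := L_f ⊗_s L_g (sym. prod.), ord ≤ 4.
∫: right-multiply L₀ by Dx.
L = (-48 + 192·x + 1216·x^2 + 2048·x^3 + 1024·x^4)·Dx + (32 + 320·x + 768·x^2 + 512·x^3)·Dx^2 + (160·x + 672·x^2 + 1024·x^3 + 512·x^4)·Dx^3 + (8 + 80·x + 192·x^2 + 128·x^3)·Dx^4 + (3 + 28·x + 92·x^2 + 128·x^3 + 64·x^4)·Dx^5  (order 5).
h: a_k = 0, 0, 0, 4/3, -1, 8/15, -8/9, …
ICs: h(0) = 0, h′(0) = 0, h′′(0) = 0, h′′′(0) = 8, h′′′′(0) = -24.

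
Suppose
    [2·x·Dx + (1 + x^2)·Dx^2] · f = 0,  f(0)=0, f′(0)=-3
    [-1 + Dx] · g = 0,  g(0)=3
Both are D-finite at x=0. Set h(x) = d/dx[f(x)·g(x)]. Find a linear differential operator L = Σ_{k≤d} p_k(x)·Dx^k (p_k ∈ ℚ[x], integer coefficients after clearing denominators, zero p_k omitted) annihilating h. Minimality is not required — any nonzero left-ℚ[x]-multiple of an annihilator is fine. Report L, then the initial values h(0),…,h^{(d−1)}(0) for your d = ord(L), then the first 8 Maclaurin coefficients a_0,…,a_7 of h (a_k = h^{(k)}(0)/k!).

L = (1 + 5·x - 3·x^2 + x^3) + (-6·x + 4·x^2 - 2·x^3)·Dx + (-1 + x - x^2 + x^3)·Dx^2  (order 2).
h: a_k = -9, -18, -9/2, 6, -27/8, -33/4, 279/80, 113/14, …
ICs: h(0) = -9, h′(0) = -18.

f: a_k = 0, -3, 0, 1, 0, -3/5, 0, 3/7, …
g: a_k = 3, 3, 3/2, 1/2, 1/8, 1/40, 1/240, 1/1680, …
f·g: L₀ = L_f ⊗_s L_g, ord ≤ 2·1.
h=h₀': d/dx-closure on L₀ ⇒ L.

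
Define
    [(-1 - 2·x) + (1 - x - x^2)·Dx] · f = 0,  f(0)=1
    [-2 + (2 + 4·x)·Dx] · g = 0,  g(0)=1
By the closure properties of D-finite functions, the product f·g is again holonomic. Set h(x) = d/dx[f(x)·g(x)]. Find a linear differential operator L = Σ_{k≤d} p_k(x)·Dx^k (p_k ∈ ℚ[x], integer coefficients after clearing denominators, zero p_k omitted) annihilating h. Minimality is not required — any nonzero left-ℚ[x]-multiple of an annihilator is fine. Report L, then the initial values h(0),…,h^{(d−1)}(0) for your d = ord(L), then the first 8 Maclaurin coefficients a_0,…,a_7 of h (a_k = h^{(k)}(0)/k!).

f: a_k = 1, 1, 2, 3, 5, 8, 13, 21, …
g: a_k = 1, 1, -1/2, 1/2, -5/8, 7/8, -21/16, 33/16, …
h₀=f·g: eliminate ⇒ L₀, order ≤ 1·1.
Differentiate: ansatz ord ≤ ord L₀ ⇒ L.
L = (5 + 30·x + 45·x^2 + 30·x^3 + 15·x^4) + (-2 - 5·x + 10·x^3 + 15·x^4 + 6·x^5)·Dx  (order 1).
h: a_k = 2, 5, 15, 55/2, 255/4, 879/8, 1855/8, 6155/16, …
ICs: h(0) = 2.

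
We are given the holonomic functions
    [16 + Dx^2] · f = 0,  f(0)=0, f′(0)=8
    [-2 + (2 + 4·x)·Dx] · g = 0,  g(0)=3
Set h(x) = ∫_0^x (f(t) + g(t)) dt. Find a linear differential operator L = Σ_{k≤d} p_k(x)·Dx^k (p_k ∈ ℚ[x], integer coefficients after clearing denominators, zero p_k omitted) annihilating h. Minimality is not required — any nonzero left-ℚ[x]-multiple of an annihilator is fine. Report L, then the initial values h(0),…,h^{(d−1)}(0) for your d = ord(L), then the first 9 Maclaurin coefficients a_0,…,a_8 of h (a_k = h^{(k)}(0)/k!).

L = (-304 - 1024·x - 1024·x^2)·Dx + (240 + 1504·x + 3072·x^2 + 2048·x^3)·Dx^2 + (-19 - 64·x - 64·x^2)·Dx^3 + (15 + 94·x + 192·x^2 + 128·x^3)·Dx^4  (order 4).
h: a_k = 0, 3, 11/2, -1/2, -119/24, -3/8, 2363/720, -9/16, -1583/40320, …
ICs: h(0) = 0, h′(0) = 3, h′′(0) = 11, h′′′(0) = -3.

f: a_k = 0, 8, 0, -64/3, 0, 256/15, 0, -2048/315, 0, …
g: a_k = 3, 3, -3/2, 3/2, -15/8, 21/8, -63/16, 99/16, -1287/128, …
Sum ⇒ L₀ = lclm(L_f,L_g) in ℚ(x)⟨Dx⟩.
Integrate: L := L₀·Dx.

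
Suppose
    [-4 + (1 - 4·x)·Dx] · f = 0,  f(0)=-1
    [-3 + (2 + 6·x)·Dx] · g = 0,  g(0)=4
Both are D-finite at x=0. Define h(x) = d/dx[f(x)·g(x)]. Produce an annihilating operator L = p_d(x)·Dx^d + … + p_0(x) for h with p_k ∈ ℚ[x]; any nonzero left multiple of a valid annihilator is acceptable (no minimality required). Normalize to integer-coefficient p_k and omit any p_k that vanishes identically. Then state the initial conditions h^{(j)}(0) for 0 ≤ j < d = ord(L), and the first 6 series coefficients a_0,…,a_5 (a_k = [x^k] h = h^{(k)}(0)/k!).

L = (167 + 792·x + 432·x^2) + (-22 - 2·x + 288·x^2 + 288·x^3)·Dx  (order 1).
h: a_k = -22, -167, -4089/4, -43211/8, -1736945/64, -16628745/128, …
ICs: h(0) = -22.

f: a_k = -1, -4, -16, -64, -256, -1024, …
g: a_k = 4, 6, -9/2, 27/4, -405/32, 1701/64, …
Sym-product of L_f,L_g gives L₀ (≤ ord 1).
h=h₀': d/dx-closure on L₀ ⇒ L.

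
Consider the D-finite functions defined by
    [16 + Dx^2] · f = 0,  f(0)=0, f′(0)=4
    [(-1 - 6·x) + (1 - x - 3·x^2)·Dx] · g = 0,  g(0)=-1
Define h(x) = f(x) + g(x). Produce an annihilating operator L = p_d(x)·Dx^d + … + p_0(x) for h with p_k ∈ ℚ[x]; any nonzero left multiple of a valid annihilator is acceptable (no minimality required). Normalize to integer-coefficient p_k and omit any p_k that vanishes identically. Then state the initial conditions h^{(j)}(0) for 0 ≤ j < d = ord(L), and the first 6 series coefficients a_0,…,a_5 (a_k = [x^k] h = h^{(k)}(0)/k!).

L = (-464 - 2816·x - 416·x^2 - 2112·x^3 - 5760·x^4 - 6912·x^5) + (192 - 304·x - 672·x^2 + 1312·x^3 + 1008·x^4 - 3456·x^5 - 3456·x^6)·Dx + (-29 - 176·x - 26·x^2 - 132·x^3 - 360·x^4 - 432·x^5)·Dx^2 + (12 - 19·x - 42·x^2 + 82·x^3 + 63·x^4 - 216·x^5 - 216·x^6)·Dx^3  (order 3).
h: a_k = -1, 3, -4, -53/3, -19, -472/15, …
ICs: h(0) = -1, h′(0) = 3, h′′(0) = -8.

f: a_k = 0, 4, 0, -32/3, 0, 128/15, …
g: a_k = -1, -1, -4, -7, -19, -40, …
h₀=f+g: left-lcm gives L₀, ord ≤ 3.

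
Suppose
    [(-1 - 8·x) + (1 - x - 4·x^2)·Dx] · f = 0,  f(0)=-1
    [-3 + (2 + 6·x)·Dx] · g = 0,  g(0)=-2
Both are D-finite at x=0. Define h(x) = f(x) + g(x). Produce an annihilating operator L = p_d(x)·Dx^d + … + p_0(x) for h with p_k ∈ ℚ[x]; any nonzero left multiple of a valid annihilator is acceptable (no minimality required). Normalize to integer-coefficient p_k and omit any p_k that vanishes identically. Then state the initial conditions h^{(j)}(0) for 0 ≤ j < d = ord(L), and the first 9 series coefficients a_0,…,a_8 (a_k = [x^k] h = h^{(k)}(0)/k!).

L = (-69 - 387·x - 900·x^2 - 1440·x^3) + (49 + 318·x + 1257·x^2 + 3240·x^3 + 3600·x^4)·Dx + (2 - 46·x - 234·x^2 + 86·x^3 + 1440·x^4 + 1440·x^5)·Dx^2  (order 2).
h: a_k = -3, -4, -11/4, -99/8, -1451/64, -10021/128, -77363/512, -523755/1024, -16272691/16384, …
ICs: h(0) = -3, h′(0) = -4.

f: a_k = -1, -1, -5, -9, -29, -65, -181, -441, -1165, …
g: a_k = -2, -3, 9/4, -27/8, 405/64, -1701/128, 15309/512, -72171/1024, 2814669/16384, …
L₀ := lclm(L_f,L_g); ord L₀ ≤ 1+1.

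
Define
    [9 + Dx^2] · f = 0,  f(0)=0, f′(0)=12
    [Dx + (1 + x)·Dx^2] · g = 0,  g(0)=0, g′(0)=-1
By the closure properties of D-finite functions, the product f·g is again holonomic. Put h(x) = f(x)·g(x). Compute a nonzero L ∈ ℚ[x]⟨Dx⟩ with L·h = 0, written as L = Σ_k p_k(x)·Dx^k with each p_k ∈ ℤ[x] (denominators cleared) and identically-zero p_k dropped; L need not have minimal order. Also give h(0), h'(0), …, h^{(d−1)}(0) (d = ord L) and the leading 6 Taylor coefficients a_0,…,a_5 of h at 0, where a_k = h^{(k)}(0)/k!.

L = (2493 + 10854·x + 17091·x^2 + 11664·x^3 + 2916·x^4) + (612 + 1908·x + 1944·x^2 + 648·x^3)·Dx + (592 + 2484·x + 3834·x^2 + 2592·x^3 + 648·x^4)·Dx^2 + (68 + 212·x + 216·x^2 + 72·x^3)·Dx^3 + (35 + 142·x + 215·x^2 + 144·x^3 + 36·x^4)·Dx^4  (order 4).
h: a_k = 0, 0, -12, 6, 14, -6, …
ICs: h(0) = 0, h′(0) = 0, h′′(0) = -24, h′′′(0) = 36.

f: a_k = 0, 12, 0, -18, 0, 81/10, …
g: a_k = 0, -1, 1/2, -1/3, 1/4, -1/5, …
Sym-product of L_f,L_g gives L₀ (≤ ord 4).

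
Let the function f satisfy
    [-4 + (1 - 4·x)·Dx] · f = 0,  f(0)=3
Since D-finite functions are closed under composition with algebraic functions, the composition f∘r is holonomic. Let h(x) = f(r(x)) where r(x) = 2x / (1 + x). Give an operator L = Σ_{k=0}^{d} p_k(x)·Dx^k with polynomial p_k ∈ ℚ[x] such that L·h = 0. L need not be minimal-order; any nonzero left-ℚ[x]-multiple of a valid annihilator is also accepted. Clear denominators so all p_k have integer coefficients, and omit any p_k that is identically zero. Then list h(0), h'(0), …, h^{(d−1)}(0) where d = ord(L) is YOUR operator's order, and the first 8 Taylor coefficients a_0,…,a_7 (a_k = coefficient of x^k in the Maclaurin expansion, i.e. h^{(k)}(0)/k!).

L = 8 + (-1 + 6·x + 7·x^2)·Dx  (order 1).
h: a_k = 3, 24, 168, 1176, 8232, 57624, 403368, 2823576, …
ICs: h(0) = 3.

f: a_k = 3, 12, 48, 192, 768, 3072, 12288, 49152, …
Substitute x→r, Dx→(1/r')Dx; clear ⇒ L₀.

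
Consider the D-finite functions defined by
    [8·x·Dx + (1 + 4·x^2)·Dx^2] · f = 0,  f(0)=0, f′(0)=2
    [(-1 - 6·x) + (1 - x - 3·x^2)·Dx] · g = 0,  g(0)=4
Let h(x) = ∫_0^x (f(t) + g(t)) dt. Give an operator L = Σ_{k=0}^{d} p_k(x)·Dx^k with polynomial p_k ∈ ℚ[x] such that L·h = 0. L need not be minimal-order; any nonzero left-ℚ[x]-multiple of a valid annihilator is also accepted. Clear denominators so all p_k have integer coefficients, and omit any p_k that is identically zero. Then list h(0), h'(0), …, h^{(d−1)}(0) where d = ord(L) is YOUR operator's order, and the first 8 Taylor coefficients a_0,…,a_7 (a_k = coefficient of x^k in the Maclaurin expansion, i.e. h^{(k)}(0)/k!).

L = (32 - 128·x - 1488·x^2 - 2880·x^3 - 8424·x^4 - 2592·x^6)·Dx^2 + (-25 - 160·x - 214·x^2 - 1188·x^3 - 2628·x^4 - 6264·x^5 - 432·x^6 - 2592·x^7)·Dx^3 + (4 + 9·x + 54·x^2 - 66·x^3 - x^4 - 444·x^5 - 720·x^6 - 144·x^7 - 432·x^8)·Dx^4  (order 4).
h: a_k = 0, 4, 3, 16/3, 19/3, 76/5, 416/15, 388/7, …
ICs: h(0) = 0, h′(0) = 4, h′′(0) = 6, h′′′(0) = 32.

f: a_k = 0, 2, 0, -8/3, 0, 32/5, 0, -128/7, …
g: a_k = 4, 4, 16, 28, 76, 160, 388, 868, …
Sum ⇒ L₀ = lclm(L_f,L_g) in ℚ(x)⟨Dx⟩.
h=∫₀ˣh₀: take L = L₀·Dx.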